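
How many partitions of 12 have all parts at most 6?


Using the generating function (1-x)^(-1)(1-x^2)^(-1)...(1-x^6)^(-1),
the coefficient of x^12 counts these restricted partitions.
Result = 58

58


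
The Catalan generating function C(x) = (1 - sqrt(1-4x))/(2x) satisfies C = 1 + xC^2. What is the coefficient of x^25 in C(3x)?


Substituting x -> 3x scales the n-th coefficient by 3^n, so [x^25] C(3x) = 3^25 * C_25.
C_25 = C(2*25, 25)/(26) = 126410606437752/26 = 4861946401452.
So 3^25 * 4861946401452 = 847288609443 * 4861946401452 = 4119471805672662916111236.

4119471805672662916111236


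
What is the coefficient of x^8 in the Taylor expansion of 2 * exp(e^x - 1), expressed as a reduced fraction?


exp(e^x - 1) = sum_{k>=0} Bell_k x^k / k!, where Bell_k is the k-th Bell number.
So the coefficient of x^8 is 2 * Bell_8 / 8!.
Computing: Bell_8 = 4140 and 8! = 40320, giving
2 * 4140/40320 = 23/112.

23/112


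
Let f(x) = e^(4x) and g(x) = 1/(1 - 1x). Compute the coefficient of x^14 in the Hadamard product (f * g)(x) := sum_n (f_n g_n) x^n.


Expanding: f_k = 4^k/k! (from e^(4x)) and g_k = 1^k (from 1/(1 - 1x)). So the Hadamard coefficient (f * g)_k = 4^k 1^k / k! = (4)^k / k!.
For k = 14: 4^14/14! = 268435456/87178291200 = 131072/42567525.

131072/42567525


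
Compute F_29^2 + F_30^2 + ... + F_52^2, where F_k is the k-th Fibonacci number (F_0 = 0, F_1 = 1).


There is a standard identity sum_{k=0}^{N} F_k^2 = F_N * F_{N+1} (proved inductively from the telescoping relation F_k^2 = F_k F_{k+1} - F_{k-1} F_k). Then
sum_{k=29}^{52} F_k^2 = F_52 F_53 - F_28 F_29.
Computing: F_52 = 32951280099, F_53 = 53316291173, F_28 = 317811, F_29 = 514229.
Sum = 32951280099 * 53316291173 - 317811 * 514229 = 1756840044117936633408.

1756840044117936633408


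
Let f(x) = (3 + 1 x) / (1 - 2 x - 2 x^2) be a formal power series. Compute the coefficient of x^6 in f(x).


Write f(x) = sum_{k>=0} a_k x^k. Multiplying both sides by 1 - 2 x - 2 x^2 gives
(1 - 2 x - 2 x^2) sum_{k>=0} a_k x^k = 3 + 1 x.
Matching coefficients:
 x^0: a_0 = 3
 x^1: a_1 - 2 a_0 = 1  =>  a_1 = 2*3 + 1 = 7
 x^k (k >= 2): a_k = 2 a_{k-1} + 2 a_{k-2}.
Iterating: a_2 = 20, a_3 = 54, a_4 = 148, a_5 = 404, a_6 = 1104.
So the coefficient of x^6 is 1104.

1104


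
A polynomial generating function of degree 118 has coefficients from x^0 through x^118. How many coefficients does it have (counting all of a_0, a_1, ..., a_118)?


A polynomial of degree 118 takes the form a_0 + a_1 x + ... + a_118 x^118.
The number of coefficients is 118 + 1 = 119.

119


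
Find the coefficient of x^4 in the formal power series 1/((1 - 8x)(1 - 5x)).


By partial fractions or Cauchy convolution:
The coefficient equals sum_{k=0}^{4} 8^k * 5^(4-k).
= 9881

9881


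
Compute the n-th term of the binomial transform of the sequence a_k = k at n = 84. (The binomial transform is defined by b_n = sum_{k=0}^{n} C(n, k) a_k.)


With a_k = k, b_n = sum_{k=0}^{n} C(n, k) k. Using k * C(n, k) = n * C(n-1, k-1) gives b_n = n * sum_{k>=1} C(n-1, k-1) = n * 2^(n-1).
For n = 84: 84 * 2^83 = 84 * 9671406556917033397649408 = 812398150781030805402550272.

812398150781030805402550272


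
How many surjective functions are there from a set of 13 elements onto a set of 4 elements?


By inclusion-exclusion on which target elements are missed, the number of surjections from an n-set onto a k-set is
surj(n, k) = sum_{j=0}^{k} (-1)^j C(k, j) (k - j)^n.
Equivalently surj(n, k) = k! * S(n, k), where S(n, k) is the Stirling number of the second kind.
For n = 13, k = 4:
S(13, 4) = 2532530, so
surj = 4! * 2532530 = 24 * 2532530 = 60780720.

60780720


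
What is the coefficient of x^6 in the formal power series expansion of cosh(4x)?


The Maclaurin series is cosh(t) = sum_{m>=0} t^(2m) / (2m)!, so substituting t = 4x, only even powers of x are nonzero, with coefficient of x^(2m) equal to 4^(2m) / (2m)!.
For x^6 the coefficient is 4^6/6! = 4096/720 = 256/45.

256/45


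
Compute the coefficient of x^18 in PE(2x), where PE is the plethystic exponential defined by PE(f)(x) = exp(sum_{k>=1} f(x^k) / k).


With f(x) = 2x, the exponent is sum_{k>=1} 2 x^k / k = 2 * (-ln(1 - x)). Exponentiating:
PE(2x) = exp(-2 ln(1 - x)) = 1/(1 - x)^2.
By the negative binomial expansion, [x^n] 1/(1 - x)^2 = C(n + 1, 1).
For n = 18: C(19, 1) = 19.

19


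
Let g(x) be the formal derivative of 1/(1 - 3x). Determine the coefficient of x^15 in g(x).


Differentiate termwise: d/dx sum_{k>=0} 3^k x^k = sum_{k>=1} k 3^k x^(k-1) = sum_{j>=0} (j+1) 3^(j+1) x^j.
Equivalently, d/dx [1/(1 - 3x)] = 3/(1 - 3x)^2.
For j = 15: 16 * 3^16 = 16 * 43046721 = 688747536.

688747536


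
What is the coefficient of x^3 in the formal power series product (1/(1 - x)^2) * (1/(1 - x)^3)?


Combine the factors: (1/(1 - x)^2) * (1/(1 - x)^3) = 1/(1 - x)^5.
Then use 1/(1 - x)^r = sum_{k>=0} C(k + r - 1, r - 1) x^k with r = 5 and k = 3:
C(7, 4) = 35.

35


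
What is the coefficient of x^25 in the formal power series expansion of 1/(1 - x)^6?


The negative binomial / multiset identity is
1/(1 - x)^r = sum_{k>=0} C(k + r - 1, r - 1) x^k.
Here r = 6 and k = 25, so the coefficient is
C(25 + 5, 5) = C(30, 5)
= 142506

142506


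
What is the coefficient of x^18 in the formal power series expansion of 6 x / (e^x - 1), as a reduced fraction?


The exponential generating function for Bernoulli numbers is
x / (e^x - 1) = sum_{k>=0} B_k x^k / k!.
So the coefficient of x^18 in 6 x / (e^x - 1) is 6 B_18 / 18!.
Computing: B_18 = 43867/798, 18! = 6402373705728000, giving
6 * 43867/798 / 6402373705728000 = 43867/851515702861824000.

43867/851515702861824000


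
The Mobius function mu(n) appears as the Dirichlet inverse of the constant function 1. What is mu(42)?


42 = 2 * 3 * 7 (all distinct primes).
mu(42) = (-1)^3 = -1

-1


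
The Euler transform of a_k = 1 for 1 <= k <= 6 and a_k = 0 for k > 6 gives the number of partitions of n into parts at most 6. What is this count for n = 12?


Partitions of 12 into parts at most 6:
Using generating function (1-x)^(-1)(1-x^2)^(-1)...(1-x^6)^(-1),
the coefficient of x^12 = 58

58


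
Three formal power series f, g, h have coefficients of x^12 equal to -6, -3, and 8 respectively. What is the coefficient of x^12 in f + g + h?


Series addition is componentwise:
-6 + -3 + 8
= -1

-1


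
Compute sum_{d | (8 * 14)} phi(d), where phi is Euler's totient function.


First, 8 * 14 = 112. One classical identity is sum_{d | n} phi(d) = n (each k in [1, n] has a unique gcd with n, and among the k's with gcd(k, n) = n/d there are phi(d) of them). So the sum equals 112. We also verify directly:
Divisors of 112: 1, 2, 4, 7, 8, 14, 16, 28, 56, 112.
phi values: 1, 1, 2, 6, 4, 6, 8, 12, 24, 48.
Sum = 112.

112


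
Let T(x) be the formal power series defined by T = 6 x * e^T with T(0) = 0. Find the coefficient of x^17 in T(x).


Apply the Lagrange inversion formula: if T = 6 x * phi(T) with phi(t) = e^t, then
[x^n] T = 6^n * (1/n) [t^(n-1)] phi(t)^n = 6^n * (1/n) [t^(n-1)] e^(n t) = 6^n * (1/n) * n^(n-1) / (n-1)! = 6^n * n^(n-1) / n!.
When c = 1 this is the Cayley count of rooted labeled trees on n vertices, divided by n!.
For n = 17: 6^17 * 17^16 / 17! = 16926659444736 * 48661191875666868481/355687428096000 = 2028278625223237353130284/875875.

2028278625223237353130284/875875


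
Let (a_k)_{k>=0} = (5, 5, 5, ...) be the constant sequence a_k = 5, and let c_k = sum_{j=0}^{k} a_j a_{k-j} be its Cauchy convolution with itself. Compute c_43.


Since a_j = 5 for all j >= 0, the convolution sum becomes
c_k = sum_{j=0}^{k} 5 * 5 = 25 * (k + 1).
Equivalently, the generating function of (a_k) is 5/(1 - x) and its square is 25/(1 - x)^2 = sum_{k>=0} 25(k + 1) x^k.
For k = 43: 25 * 44 = 1100.

1100


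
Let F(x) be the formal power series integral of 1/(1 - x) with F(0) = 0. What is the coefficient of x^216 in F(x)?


1/(1 - x) = sum_{k>=0} x^k. Integrating termwise and using F(0) = 0 gives
F(x) = sum_{k>=0} x^(k+1) / (k+1) = sum_{m>=1} x^m / m = -ln(1 - x).
So the coefficient of x^216 is 1/216 = 1/216.

1/216


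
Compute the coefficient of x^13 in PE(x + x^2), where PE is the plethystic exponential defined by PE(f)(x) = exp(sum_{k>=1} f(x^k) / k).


With f(x) = x + x^2, the exponent is sum_{k>=1} (x^k + x^(2k)) / k = -ln(1 - x) - ln(1 - x^2). Exponentiating:
PE(x + x^2) = 1 / ((1 - x)(1 - x^2)).
This is the generating function for partitions of n into parts of size 1 or 2. The number of 2's can be any j in 0..6, and the rest are 1's, so
[x^13] = floor(13/2) + 1 = 7.

7


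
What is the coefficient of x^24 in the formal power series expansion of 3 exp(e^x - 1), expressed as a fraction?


exp(e^x - 1) is the exponential generating function for the Bell numbers Bell_k: exp(e^x - 1) = sum_{k>=0} Bell_k x^k / k!.
So the coefficient of x^24 in 3 exp(e^x - 1) is 3 Bell_24 / 24!.
Computing: Bell_24 = 445958869294805289 and 24! = 620448401733239439360000, giving
3 * 445958869294805289/620448401733239439360000 = 148652956431601763/68938711303693271040000.

148652956431601763/68938711303693271040000


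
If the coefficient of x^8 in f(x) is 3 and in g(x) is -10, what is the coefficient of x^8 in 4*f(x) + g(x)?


Scalar multiplication scales coefficients: 4 * 3 = 12.
Then add the g coefficient: 12 + -10
= 2

2


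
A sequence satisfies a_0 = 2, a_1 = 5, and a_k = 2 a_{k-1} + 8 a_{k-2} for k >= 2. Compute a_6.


The characteristic equation is t^2 - 2 t - 8 = 0, with roots r_1 = 4 and r_2 = -2 (so c_1 = r_1 + r_2, c_2 = -r_1 r_2 as required).
One can use the closed form a_n = A r_1^n + B r_2^n, but direct iteration is more reliable:
a_0 = 2, a_1 = 5, a_2 = 26, a_3 = 92, a_4 = 392, a_5 = 1520, a_6 = 6176.
So a_6 = 6176.

6176


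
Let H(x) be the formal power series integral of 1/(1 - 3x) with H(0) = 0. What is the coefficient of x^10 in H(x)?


1/(1 - 3x) = sum_{k>=0} 3^k x^k. Integrating termwise with H(0) = 0:
H(x) = sum_{k>=0} 3^k x^(k+1) / (k+1) = sum_{m>=1} 3^(m-1) x^m / m.
For m = 10: 3^9/10 = 19683/10 = 19683/10.

19683/10


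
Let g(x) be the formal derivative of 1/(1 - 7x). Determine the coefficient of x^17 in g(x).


Differentiate termwise: d/dx sum_{k>=0} 7^k x^k = sum_{k>=1} k 7^k x^(k-1) = sum_{j>=0} (j+1) 7^(j+1) x^j.
Equivalently, d/dx [1/(1 - 7x)] = 7/(1 - 7x)^2.
For j = 17: 18 * 7^18 = 18 * 1628413597910449 = 29311444762388082.

29311444762388082


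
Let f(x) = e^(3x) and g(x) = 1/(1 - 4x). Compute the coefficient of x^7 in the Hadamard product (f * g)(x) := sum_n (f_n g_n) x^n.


Expanding: f_k = 3^k/k! (from e^(3x)) and g_k = 4^k (from 1/(1 - 4x)). So the Hadamard coefficient (f * g)_k = 3^k 4^k / k! = (12)^k / k!.
For k = 7: 12^7/7! = 35831808/5040 = 248832/35.

248832/35


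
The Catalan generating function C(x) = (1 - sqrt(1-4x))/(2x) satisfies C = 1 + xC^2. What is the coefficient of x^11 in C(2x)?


Substituting x -> 2x scales the n-th coefficient by 2^n, so [x^11] C(2x) = 2^11 * C_11.
C_11 = C(2*11, 11)/(12) = 705432/12 = 58786.
So 2^11 * 58786 = 2048 * 58786 = 120393728.

120393728


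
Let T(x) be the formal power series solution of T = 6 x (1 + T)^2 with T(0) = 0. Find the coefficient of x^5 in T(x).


Apply the Lagrange inversion formula: if T = 6 x * phi(T) with phi(t) = (1 + t)^2, then [x^n] T = 6^n * (1/n) [t^(n-1)] phi(t)^n = 6^n * (1/n) [t^(n-1)] (1 + t)^(2n) = 6^n * (1/n) C(2n, n-1).
Using the identity C(2n, n-1) = C(2n, n) * n / (n+1), the unscaled factor equals C(2n, n) / (n+1) = C_n, the n-th Catalan number.
For n = 5: C_5 = C(10, 5) / 6 = 252/6 = 42.
With the 6^5 = 7776 factor, the coefficient is 7776 * 42 = 326592.

326592


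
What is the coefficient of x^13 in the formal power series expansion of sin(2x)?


The Maclaurin series is sin(t) = sum_{k>=0} (-1)^k t^(2k+1) / (2k+1)!, so substituting t = 2x, only odd powers of x are nonzero, with coefficient of x^(2k+1) equal to (-1)^k 2^(2k+1) / (2k+1)!.
Write 13 = 2*6 + 1, giving the coefficient (-1)^6 * 2^13 / 13! = 8192/6227020800 = 8/6081075.

8/6081075


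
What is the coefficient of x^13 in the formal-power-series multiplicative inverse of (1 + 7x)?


The inverse is 1/(1 + 7x). Apply the geometric identity 1/(1 - y) = sum_{k>=0} y^k with y = -7x:
1/(1 + 7x) = sum_{k>=0} (-7)^k x^k.
So the coefficient of x^13 is (-7)^13 = -96889010407.

-96889010407


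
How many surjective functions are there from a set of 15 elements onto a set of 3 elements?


By inclusion-exclusion on which target elements are missed, the number of surjections from an n-set onto a k-set is
surj(n, k) = sum_{j=0}^{k} (-1)^j C(k, j) (k - j)^n.
Equivalently surj(n, k) = k! * S(n, k), where S(n, k) is the Stirling number of the second kind.
For n = 15, k = 3:
S(15, 3) = 2375101, so
surj = 3! * 2375101 = 6 * 2375101 = 14250606.

14250606


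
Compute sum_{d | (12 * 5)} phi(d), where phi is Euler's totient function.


First, 12 * 5 = 60. One classical identity is sum_{d | n} phi(d) = n (each k in [1, n] has a unique gcd with n, and among the k's with gcd(k, n) = n/d there are phi(d) of them). So the sum equals 60. We also verify directly:
Divisors of 60: 1, 2, 3, 4, 5, 6, 10, 12, 15, 20, 30, 60.
phi values: 1, 1, 2, 2, 4, 2, 4, 4, 8, 8, 8, 16.
Sum = 60.

60


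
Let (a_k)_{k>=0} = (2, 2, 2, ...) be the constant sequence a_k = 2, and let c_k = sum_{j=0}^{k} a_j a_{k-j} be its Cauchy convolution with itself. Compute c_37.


Since a_j = 2 for all j >= 0, the convolution sum becomes
c_k = sum_{j=0}^{k} 2 * 2 = 4 * (k + 1).
Equivalently, the generating function of (a_k) is 2/(1 - x) and its square is 4/(1 - x)^2 = sum_{k>=0} 4(k + 1) x^k.
For k = 37: 4 * 38 = 152.

152


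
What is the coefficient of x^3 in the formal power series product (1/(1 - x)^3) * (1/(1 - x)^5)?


Combine the factors: (1/(1 - x)^3) * (1/(1 - x)^5) = 1/(1 - x)^8.
Then use 1/(1 - x)^r = sum_{k>=0} C(k + r - 1, r - 1) x^k with r = 8 and k = 3:
C(10, 7) = 120.

120


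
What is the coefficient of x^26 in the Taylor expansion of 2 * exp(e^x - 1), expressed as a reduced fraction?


exp(e^x - 1) = sum_{k>=0} Bell_k x^k / k!, where Bell_k is the k-th Bell number.
So the coefficient of x^26 is 2 * Bell_26 / 26!.
Computing: Bell_26 = 49631246523618756274 and 26! = 403291461126605635584000000, giving
2 * 49631246523618756274/403291461126605635584000000 = 1459742544812316361/5930756781273612288000000.

1459742544812316361/5930756781273612288000000


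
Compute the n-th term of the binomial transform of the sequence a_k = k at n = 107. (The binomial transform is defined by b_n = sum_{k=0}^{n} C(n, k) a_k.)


With a_k = k, b_n = sum_{k=0}^{n} C(n, k) k. Using k * C(n, k) = n * C(n-1, k-1) gives b_n = n * sum_{k>=1} C(n-1, k-1) = n * 2^(n-1).
For n = 107: 107 * 2^106 = 107 * 81129638414606681695789005144064 = 8680871310362914941449423550414848.

8680871310362914941449423550414848


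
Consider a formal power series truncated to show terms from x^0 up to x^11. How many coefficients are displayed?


From x^0 to x^11 inclusive, the count is 11 - 0 + 1 = 12.

12


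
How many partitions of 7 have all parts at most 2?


Using the generating function (1-x)^(-1)(1-x^2)^(-1),
the coefficient of x^7 counts these restricted partitions.
Result = 4

4


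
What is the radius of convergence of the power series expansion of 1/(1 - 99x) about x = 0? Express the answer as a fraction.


Expanding 1/(1 - 99x) = sum_{k>=0} 99^k x^k, the series converges when |99x| < 1, i.e., |x| < 1/99.
So the radius of convergence is 1/99 = 1/99.

1/99


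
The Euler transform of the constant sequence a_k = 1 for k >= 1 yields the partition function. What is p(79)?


The Euler transform converts the sequence a_k = 1 into the number of integer partitions.
Using the recurrence or dynamic programming:
p(79) = 13848650

13848650


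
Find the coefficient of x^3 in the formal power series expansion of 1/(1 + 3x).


Write 1/(1 + c x) = 1/(1 - (-c) x) and apply the geometric-series identity
1/(1 - y) = sum_{k>=0} y^k to get 1/(1 + c x) = sum_{k>=0} (-c)^k x^k.
So the coefficient of x^k is (-c)^k = (-1)^k * c^k.
Here c = 3 and k = 3:
(-3)^3 = -1 * 27 = -27

-27


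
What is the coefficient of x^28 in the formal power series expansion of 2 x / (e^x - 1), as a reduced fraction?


The exponential generating function for Bernoulli numbers is
x / (e^x - 1) = sum_{k>=0} B_k x^k / k!.
So the coefficient of x^28 in 2 x / (e^x - 1) is 2 B_28 / 28!.
Computing: B_28 = -23749461029/870, 28! = 304888344611713860501504000000, giving
2 * -23749461029/870 / 304888344611713860501504000000 = -3392780147/18946632843727932759736320000000.

-3392780147/18946632843727932759736320000000


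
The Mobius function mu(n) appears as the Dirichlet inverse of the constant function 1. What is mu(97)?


97 = 97 (all distinct primes).
mu(97) = (-1)^1 = -1

-1


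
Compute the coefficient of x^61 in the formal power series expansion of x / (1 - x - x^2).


Let f(x) = sum_{k>=0} a_k x^k. Multiplying f(x) * (1 - x - x^2) = x and matching coefficients gives a_0 = 0, a_1 = 1, and a_k = a_{k-1} + a_{k-2} for k >= 2. These are the Fibonacci numbers F_k.
Iterating from F_0 = 0, F_1 = 1:
F_0=0, F_1=1, F_2=1, F_3=2, F_4=3, F_5=5, F_6=8, F_7=13, F_8=21, F_9=34, ...
F_61 = 2504730781961.

2504730781961


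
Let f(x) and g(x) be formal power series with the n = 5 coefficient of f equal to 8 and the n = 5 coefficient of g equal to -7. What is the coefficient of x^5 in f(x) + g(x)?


Addition of formal power series is termwise.
The coefficient of x^5 in f + g = 8 + -7
= 1

1


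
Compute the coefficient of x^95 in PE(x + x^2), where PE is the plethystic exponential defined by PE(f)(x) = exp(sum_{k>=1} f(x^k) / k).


With f(x) = x + x^2, the exponent is sum_{k>=1} (x^k + x^(2k)) / k = -ln(1 - x) - ln(1 - x^2). Exponentiating:
PE(x + x^2) = 1 / ((1 - x)(1 - x^2)).
This is the generating function for partitions of n into parts of size 1 or 2. The number of 2's can be any j in 0..47, and the rest are 1's, so
[x^95] = floor(95/2) + 1 = 48.

48


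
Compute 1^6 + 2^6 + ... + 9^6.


This power sum has a closed form given by Faulhaber's formula
sum_{k=1}^{m} k^p = (1 / (p + 1)) * sum_{j=0}^{p} C(p + 1, j) B_j m^(p + 1 - j),
but for small m direct computation is fastest:
1 + 64 + 729 + 4096 + 15625 + 46656 + 117649 + 262144 + 531441 = 978405.

978405


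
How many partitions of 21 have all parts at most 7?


Using the generating function (1-x)^(-1)(1-x^2)^(-1)...(1-x^7)^(-1),
the coefficient of x^21 counts these restricted partitions.
Result = 436

436


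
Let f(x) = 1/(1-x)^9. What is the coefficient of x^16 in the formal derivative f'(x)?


Differentiate: d/dx [ 1/(1-x)^r ] = r / (1-x)^(r+1).
Here r = 9, so f'(x) = 9 / (1-x)^10.
The expansion of 1/(1-x)^(r+1) has coefficient of x^n equal to C(n+r, r).
So the coefficient of x^16 in f'(x) is
9 * C(25, 9) = 9 * 2042975 = 18386775

18386775


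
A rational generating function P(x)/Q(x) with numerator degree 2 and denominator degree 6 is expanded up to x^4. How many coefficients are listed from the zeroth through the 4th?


Expanding up to x^4 gives the coefficients for x^0, x^1, ..., x^4.
That is 4 + 1 = 5 coefficients in total.

5


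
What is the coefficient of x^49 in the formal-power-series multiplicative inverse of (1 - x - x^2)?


Let the inverse be f(x) = sum_{k>=0} a_k x^k. From f(x) * (1 - x - x^2) = 1 and matching coefficients:
 x^0: a_0 = 1.
 x^1: a_1 - a_0 = 0, so a_1 = 1.
 x^k (k >= 2): a_k - a_{k-1} - a_{k-2} = 0, i.e. a_k = a_{k-1} + a_{k-2}.
This is the Fibonacci-type recurrence shifted so that a_0 = a_1 = 1.
Iterating: a_0=1, a_1=1, a_2=2, a_3=3, a_4=5, a_5=8, a_6=13, a_7=21, a_8=34, a_9=55, ...
a_49 = 12586269025.

12586269025


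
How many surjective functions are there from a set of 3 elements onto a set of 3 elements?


By inclusion-exclusion on which target elements are missed, the number of surjections from an n-set onto a k-set is
surj(n, k) = sum_{j=0}^{k} (-1)^j C(k, j) (k - j)^n.
Equivalently surj(n, k) = k! * S(n, k), where S(n, k) is the Stirling number of the second kind.
For n = 3, k = 3:
S(3, 3) = 1, so
surj = 3! * 1 = 6 * 1 = 6.

6


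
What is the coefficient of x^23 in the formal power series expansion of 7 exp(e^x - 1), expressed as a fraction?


exp(e^x - 1) is the exponential generating function for the Bell numbers Bell_k: exp(e^x - 1) = sum_{k>=0} Bell_k x^k / k!.
So the coefficient of x^23 in 7 exp(e^x - 1) is 7 Bell_23 / 23!.
Computing: Bell_23 = 44152005855084346 and 23! = 25852016738884976640000, giving
7 * 44152005855084346/25852016738884976640000 = 22076002927542173/1846572624206069760000.

22076002927542173/1846572624206069760000


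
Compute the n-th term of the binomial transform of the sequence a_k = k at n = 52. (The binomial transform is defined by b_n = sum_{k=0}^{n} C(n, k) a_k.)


With a_k = k, b_n = sum_{k=0}^{n} C(n, k) k. Using k * C(n, k) = n * C(n-1, k-1) gives b_n = n * sum_{k>=1} C(n-1, k-1) = n * 2^(n-1).
For n = 52: 52 * 2^51 = 52 * 2251799813685248 = 117093590311632896.

117093590311632896


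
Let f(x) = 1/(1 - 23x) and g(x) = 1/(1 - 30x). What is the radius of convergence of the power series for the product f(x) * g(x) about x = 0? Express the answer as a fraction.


The radius of 1/(1 - 23x) is 1/23 (nearest singularity at x = 1/23), and the radius of 1/(1 - 30x) is 1/30.
The product f(x)*g(x) = 1/((1 - 23x)(1 - 30x)) has singularities at both 1/23 and 1/30, so its radius of convergence is the distance to the nearest one:
min(1/23, 1/30) = 1/30.

1/30


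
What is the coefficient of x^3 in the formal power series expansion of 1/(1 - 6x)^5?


The general identity 1/(1 - c x)^r = sum_{k>=0} c^k C(k + r - 1, r - 1) x^k follows by substituting y = c x into 1/(1 - y)^r = sum_{k>=0} C(k + r - 1, r - 1) y^k.
For c = 6, r = 5, k = 3:
6^3 * C(7, 4) = 216 * 35 = 7560.

7560


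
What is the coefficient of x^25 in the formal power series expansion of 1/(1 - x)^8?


The negative binomial / multiset identity is
1/(1 - x)^r = sum_{k>=0} C(k + r - 1, r - 1) x^k.
Here r = 8 and k = 25, so the coefficient is
C(25 + 7, 7) = C(32, 7)
= 3365856

3365856


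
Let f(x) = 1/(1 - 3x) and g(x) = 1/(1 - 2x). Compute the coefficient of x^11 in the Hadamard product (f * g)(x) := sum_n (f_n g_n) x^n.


f has coefficients f_k = 3^k and g has coefficients g_k = 2^k, so the Hadamard product has coefficient (f*g)_k = 3^k * 2^k = 6^k.
For k = 11: 6^11 = 362797056.

362797056


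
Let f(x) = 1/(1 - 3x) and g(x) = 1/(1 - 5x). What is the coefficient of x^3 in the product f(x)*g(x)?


The coefficient of x^n in f*g is the Cauchy product: sum_{k=0}^{n} a^k * b^(n-k).
With a=3, b=5, n=3:
sum_{k=0}^{3} 3^k * 5^(3-k)
= 272

272


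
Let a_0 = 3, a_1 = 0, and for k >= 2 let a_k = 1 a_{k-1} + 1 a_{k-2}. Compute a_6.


Iterating the recurrence forward:
a_0 = 3
a_1 = 0
a_2 = 1*0 + 1*3 = 3
a_3 = 1*3 + 1*0 = 3
a_4 = 1*3 + 1*3 = 6
a_5 = 1*6 + 1*3 = 9
a_6 = 1*9 + 1*6 = 15
So a_6 = 15.

15


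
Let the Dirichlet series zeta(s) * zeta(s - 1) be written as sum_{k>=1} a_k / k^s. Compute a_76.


Convolution gives a_k = sum_{d | k} d * 1 = sum_{d | k} d = sigma(k), the sum of positive divisors of k.
For k = 76, the divisors are 1, 2, 4, 19, 38, 76, so
sigma(76) = 1 + 2 + 4 + 19 + 38 + 76 = 140.

140


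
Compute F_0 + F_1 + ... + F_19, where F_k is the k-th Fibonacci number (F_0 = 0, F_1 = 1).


Use the identity sum_{k=0}^{N} F_k = F_{N+2} - 1 (which follows from F_{k+2} - F_{k+1} = F_k). Then
sum_{k=0}^{19} F_k = (F_{21} - 1) - (F_{1} - 1) = F_{21} - F_{1}.
Computing: F_{21} = 10946, F_{1} = 1, so
Sum = 10946 - 1 = 10945.

10945


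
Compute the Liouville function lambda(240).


The Liouville function is lambda(k) = (-1)^Omega(k), where Omega(k) counts the prime factors of k with multiplicity.
Factoring: 240 = 2 * 2 * 2 * 2 * 3 * 5, so Omega(240) = 6.
lambda(240) = (-1)^6 = 1.

1


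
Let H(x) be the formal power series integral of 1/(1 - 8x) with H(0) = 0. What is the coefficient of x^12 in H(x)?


1/(1 - 8x) = sum_{k>=0} 8^k x^k. Integrating termwise with H(0) = 0:
H(x) = sum_{k>=0} 8^k x^(k+1) / (k+1) = sum_{m>=1} 8^(m-1) x^m / m.
For m = 12: 8^11/12 = 8589934592/12 = 2147483648/3.

2147483648/3


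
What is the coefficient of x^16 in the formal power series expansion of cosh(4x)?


The Maclaurin series is cosh(t) = sum_{m>=0} t^(2m) / (2m)!, so substituting t = 4x, only even powers of x are nonzero, with coefficient of x^(2m) equal to 4^(2m) / (2m)!.
For x^16 the coefficient is 4^16/16! = 4294967296/20922789888000 = 131072/638512875.

131072/638512875


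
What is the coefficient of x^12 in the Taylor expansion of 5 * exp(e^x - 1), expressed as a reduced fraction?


exp(e^x - 1) = sum_{k>=0} Bell_k x^k / k!, where Bell_k is the k-th Bell number.
So the coefficient of x^12 is 5 * Bell_12 / 12!.
Computing: Bell_12 = 4213597 and 12! = 479001600, giving
5 * 4213597/479001600 = 4213597/95800320.

4213597/95800320


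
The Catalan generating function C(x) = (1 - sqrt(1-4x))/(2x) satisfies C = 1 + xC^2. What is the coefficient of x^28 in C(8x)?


Substituting x -> 8x scales the n-th coefficient by 8^n, so [x^28] C(8x) = 8^28 * C_28.
C_28 = C(2*28, 28)/(29) = 7648690600760440/29 = 263747951750360.
So 8^28 * 263747951750360 = 19342813113834066795298816 * 263747951750360 = 5101627339863738119353729513246435573760.

5101627339863738119353729513246435573760


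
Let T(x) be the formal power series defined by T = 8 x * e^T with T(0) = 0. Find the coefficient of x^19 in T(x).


Apply the Lagrange inversion formula: if T = 8 x * phi(T) with phi(t) = e^t, then
[x^n] T = 8^n * (1/n) [t^(n-1)] phi(t)^n = 8^n * (1/n) [t^(n-1)] e^(n t) = 8^n * (1/n) * n^(n-1) / (n-1)! = 8^n * n^(n-1) / n!.
When c = 1 this is the Cayley count of rooted labeled trees on n vertices, divided by n!.
For n = 19: 8^19 * 19^18 / 19! = 144115188075855872 * 104127350297911241532841/121645100408832000 = 12051498149690331337951905818083328/97692469875.

12051498149690331337951905818083328/97692469875


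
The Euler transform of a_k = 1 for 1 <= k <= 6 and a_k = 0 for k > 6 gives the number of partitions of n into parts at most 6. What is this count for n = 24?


Partitions of 24 into parts at most 6:
Using generating function (1-x)^(-1)(1-x^2)^(-1)...(1-x^6)^(-1),
the coefficient of x^24 = 532

532


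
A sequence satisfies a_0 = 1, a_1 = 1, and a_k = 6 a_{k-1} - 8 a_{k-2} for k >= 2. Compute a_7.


The characteristic equation is t^2 - 6 t + 8 = 0, with roots r_1 = 4 and r_2 = 2 (so c_1 = r_1 + r_2, c_2 = -r_1 r_2 as required).
One can use the closed form a_n = A r_1^n + B r_2^n, but direct iteration is more reliable:
a_0 = 1, a_1 = 1, a_2 = -2, a_3 = -20, a_4 = -104, a_5 = -464, a_6 = -1952, a_7 = -8000.
So a_7 = -8000.

-8000


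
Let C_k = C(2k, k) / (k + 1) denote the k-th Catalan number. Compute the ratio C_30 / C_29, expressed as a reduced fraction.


Using C_k = (2k)! / (k! (k+1)!), the ratio C_{k+1}/C_k simplifies to
C_{k+1}/C_k = [(2k+2)! / ((k+1)! (k+2)!)] * [k! (k+1)! / (2k)!]
 = (2k+2)(2k+1) / ((k+1)(k+2)) = 2(2k+1) / (k+2).
For k = 29: 2(2*29 + 1) / (29 + 2) = 118/31 = 118/31.

118/31


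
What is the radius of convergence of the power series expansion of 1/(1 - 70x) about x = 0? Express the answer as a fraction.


Expanding 1/(1 - 70x) = sum_{k>=0} 70^k x^k, the series converges when |70x| < 1, i.e., |x| < 1/70.
So the radius of convergence is 1/70 = 1/70.

1/70


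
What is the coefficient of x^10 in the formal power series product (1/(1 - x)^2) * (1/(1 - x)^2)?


Combine the factors: (1/(1 - x)^2) * (1/(1 - x)^2) = 1/(1 - x)^4.
Then use 1/(1 - x)^r = sum_{k>=0} C(k + r - 1, r - 1) x^k with r = 4 and k = 10:
C(13, 3) = 286.

286


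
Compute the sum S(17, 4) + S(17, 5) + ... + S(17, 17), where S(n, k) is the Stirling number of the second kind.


By definition, S(n, k) counts partitions of an n-set into exactly k nonempty blocks.
Computing row n = 17 for k = 4..17:
S(17, k): 694337290, 5652751651, 17505749898, 25708104786, 20415995028, 9528822303, 2758334150, 512060978, 62022324, 4910178, 249900, 7820, 136, 1
Sum = 82843346443.

82843346443


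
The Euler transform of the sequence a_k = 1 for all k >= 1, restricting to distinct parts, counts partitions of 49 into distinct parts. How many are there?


Partitions of 49 into distinct parts can be computed via generating function.
Product (1+x)(1+x^2)(1+x^3)...
The coefficient of x^49 = 3264

3264


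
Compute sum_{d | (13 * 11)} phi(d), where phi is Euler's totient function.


First, 13 * 11 = 143. One classical identity is sum_{d | n} phi(d) = n (each k in [1, n] has a unique gcd with n, and among the k's with gcd(k, n) = n/d there are phi(d) of them). So the sum equals 143. We also verify directly:
Divisors of 143: 1, 11, 13, 143.
phi values: 1, 10, 12, 120.
Sum = 143.

143


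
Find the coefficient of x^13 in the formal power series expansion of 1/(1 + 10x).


Write 1/(1 + c x) = 1/(1 - (-c) x) and apply the geometric-series identity
1/(1 - y) = sum_{k>=0} y^k to get 1/(1 + c x) = sum_{k>=0} (-c)^k x^k.
So the coefficient of x^k is (-c)^k = (-1)^k * c^k.
Here c = 10 and k = 13:
(-10)^13 = -1 * 10000000000000 = -10000000000000

-10000000000000


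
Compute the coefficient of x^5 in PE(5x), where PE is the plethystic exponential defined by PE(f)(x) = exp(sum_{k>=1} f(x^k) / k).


With f(x) = 5x, the exponent is sum_{k>=1} 5 x^k / k = 5 * (-ln(1 - x)). Exponentiating:
PE(5x) = exp(-5 ln(1 - x)) = 1/(1 - x)^5.
By the negative binomial expansion, [x^n] 1/(1 - x)^5 = C(n + 4, 4).
For n = 5: C(9, 4) = 126.

126


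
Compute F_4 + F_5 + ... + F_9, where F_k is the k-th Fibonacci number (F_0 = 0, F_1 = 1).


Use the identity sum_{k=0}^{N} F_k = F_{N+2} - 1 (which follows from F_{k+2} - F_{k+1} = F_k). Then
sum_{k=4}^{9} F_k = (F_{11} - 1) - (F_{5} - 1) = F_{11} - F_{5}.
Computing: F_{11} = 89, F_{5} = 5, so
Sum = 89 - 5 = 84.

84


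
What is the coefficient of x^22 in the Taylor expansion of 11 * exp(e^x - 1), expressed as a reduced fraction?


exp(e^x - 1) = sum_{k>=0} Bell_k x^k / k!, where Bell_k is the k-th Bell number.
So the coefficient of x^22 is 11 * Bell_22 / 22!.
Computing: Bell_22 = 4506715738447323 and 22! = 1124000727777607680000, giving
11 * 4506715738447323/1124000727777607680000 = 88366975263673/2003566359674880000.

88366975263673/2003566359674880000


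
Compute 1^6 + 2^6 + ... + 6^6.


This power sum has a closed form given by Faulhaber's formula
sum_{k=1}^{m} k^p = (1 / (p + 1)) * sum_{j=0}^{p} C(p + 1, j) B_j m^(p + 1 - j),
but for small m direct computation is fastest:
1 + 64 + 729 + 4096 + 15625 + 46656 = 67171.

67171


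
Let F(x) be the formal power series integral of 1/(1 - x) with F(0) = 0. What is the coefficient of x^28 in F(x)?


1/(1 - x) = sum_{k>=0} x^k. Integrating termwise and using F(0) = 0 gives
F(x) = sum_{k>=0} x^(k+1) / (k+1) = sum_{m>=1} x^m / m = -ln(1 - x).
So the coefficient of x^28 is 1/28 = 1/28.

1/28


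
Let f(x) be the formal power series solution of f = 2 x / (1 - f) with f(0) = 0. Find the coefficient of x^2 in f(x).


Apply Lagrange inversion: f = 2 x * phi(f) with phi(t) = 1/(1 - t), so
[x^n] f = 2^n * (1/n) [t^(n-1)] phi(t)^n = 2^n * (1/n) [t^(n-1)] (1 - t)^(-n) = 2^n * (1/n) C(2n - 2, n - 1) = 2^n * C_{n-1}.
For n = 2: C_1 = C(2, 1) / 2 = 2/2 = 1.
With the 2^2 = 4 factor, the coefficient is 4 * 1 = 4.

4


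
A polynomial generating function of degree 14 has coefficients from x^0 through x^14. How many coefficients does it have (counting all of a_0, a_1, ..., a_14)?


A polynomial of degree 14 takes the form a_0 + a_1 x + ... + a_14 x^14.
The number of coefficients is 14 + 1 = 15.

15


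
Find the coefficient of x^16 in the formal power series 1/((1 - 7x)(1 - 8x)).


By partial fractions or Cauchy convolution:
The coefficient equals sum_{k=0}^{16} 7^k * 8^(16-k).
= 2019169299698041

2019169299698041


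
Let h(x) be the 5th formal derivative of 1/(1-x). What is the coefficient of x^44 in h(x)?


Differentiating 5 times: d^5/dx^5 [1/(1-x)] = 5!/(1-x)^6.
The expansion 1/(1-x)^6 = sum_{k>=0} C(k+5, 5) x^k, so the coefficient of x^n in 5!/(1-x)^6 is 5! * C(n+5, 5).
For n = 44: 120 * C(49, 5) = 120 * 1906884 = 228826080

228826080


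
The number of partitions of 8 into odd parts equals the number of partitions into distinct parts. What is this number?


Computing partitions of 8 into odd parts (1, 3, 5, ...):
Using the generating function prod_{k>=0} 1/(1-x^(2k+1)),
the count is 6

6


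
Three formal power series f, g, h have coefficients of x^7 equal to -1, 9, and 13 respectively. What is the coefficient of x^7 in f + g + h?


Series addition is componentwise:
-1 + 9 + 13
= 21

21


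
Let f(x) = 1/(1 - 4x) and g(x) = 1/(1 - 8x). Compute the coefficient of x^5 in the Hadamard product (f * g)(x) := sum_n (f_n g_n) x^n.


f has coefficients f_k = 4^k and g has coefficients g_k = 8^k, so the Hadamard product has coefficient (f*g)_k = 4^k * 8^k = 32^k.
For k = 5: 32^5 = 33554432.

33554432


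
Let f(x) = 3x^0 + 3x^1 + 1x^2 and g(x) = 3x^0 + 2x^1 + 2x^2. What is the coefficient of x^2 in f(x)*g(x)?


Cauchy product at x^2:
3*2 + 3*2 + 1*3
= 15

15


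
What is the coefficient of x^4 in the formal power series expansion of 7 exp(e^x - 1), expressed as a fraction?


exp(e^x - 1) is the exponential generating function for the Bell numbers Bell_k: exp(e^x - 1) = sum_{k>=0} Bell_k x^k / k!.
So the coefficient of x^4 in 7 exp(e^x - 1) is 7 Bell_4 / 4!.
Computing: Bell_4 = 15 and 4! = 24, giving
7 * 15/24 = 35/8.

35/8


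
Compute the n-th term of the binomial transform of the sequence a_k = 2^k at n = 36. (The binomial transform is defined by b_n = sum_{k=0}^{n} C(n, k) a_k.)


With a_k = 2^k, b_n = sum_{k=0}^{n} C(n, k) 2^k = (1 + 2)^n by the binomial theorem.
For n = 36: (1 + 2)^36 = 3^36 = 150094635296999121.

150094635296999121


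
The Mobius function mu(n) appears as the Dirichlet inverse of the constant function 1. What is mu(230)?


230 = 2 * 5 * 23 (all distinct primes).
mu(230) = (-1)^3 = -1

-1


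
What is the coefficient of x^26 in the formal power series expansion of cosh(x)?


The Maclaurin series is cosh(t) = sum_{m>=0} t^(2m) / (2m)!, so substituting t = x, only even powers of x are nonzero, with coefficient of x^(2m) equal to 1 / (2m)!.
For x^26 the coefficient is 1/26! = 1/403291461126605635584000000 = 1/403291461126605635584000000.

1/403291461126605635584000000


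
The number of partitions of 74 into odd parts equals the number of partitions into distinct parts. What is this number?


Computing partitions of 74 into odd parts (1, 3, 5, ...):
Using the generating function prod_{k>=0} 1/(1-x^(2k+1)),
the count is 44046

44046


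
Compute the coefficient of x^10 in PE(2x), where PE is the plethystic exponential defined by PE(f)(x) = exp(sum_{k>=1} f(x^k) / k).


With f(x) = 2x, the exponent is sum_{k>=1} 2 x^k / k = 2 * (-ln(1 - x)). Exponentiating:
PE(2x) = exp(-2 ln(1 - x)) = 1/(1 - x)^2.
By the negative binomial expansion, [x^n] 1/(1 - x)^2 = C(n + 1, 1).
For n = 10: C(11, 1) = 11.

11


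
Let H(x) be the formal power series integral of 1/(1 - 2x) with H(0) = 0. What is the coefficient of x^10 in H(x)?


1/(1 - 2x) = sum_{k>=0} 2^k x^k. Integrating termwise with H(0) = 0:
H(x) = sum_{k>=0} 2^k x^(k+1) / (k+1) = sum_{m>=1} 2^(m-1) x^m / m.
For m = 10: 2^9/10 = 512/10 = 256/5.

256/5


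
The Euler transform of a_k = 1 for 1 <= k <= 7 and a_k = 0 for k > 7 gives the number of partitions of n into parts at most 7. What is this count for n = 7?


Partitions of 7 into parts at most 7:
Using generating function (1-x)^(-1)(1-x^2)^(-1)...(1-x^7)^(-1),
the coefficient of x^7 = 15

15


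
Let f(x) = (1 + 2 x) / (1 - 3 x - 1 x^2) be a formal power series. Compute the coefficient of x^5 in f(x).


Write f(x) = sum_{k>=0} a_k x^k. Multiplying both sides by 1 - 3 x - 1 x^2 gives
(1 - 3 x - 1 x^2) sum_{k>=0} a_k x^k = 1 + 2 x.
Matching coefficients:
 x^0: a_0 = 1
 x^1: a_1 - 3 a_0 = 2  =>  a_1 = 3*1 + 2 = 5
 x^k (k >= 2): a_k = 3 a_{k-1} + 1 a_{k-2}.
Iterating: a_2 = 16, a_3 = 53, a_4 = 175, a_5 = 578.
So the coefficient of x^5 is 578.

578


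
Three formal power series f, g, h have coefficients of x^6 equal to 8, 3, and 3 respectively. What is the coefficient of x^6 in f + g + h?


Series addition is componentwise:
8 + 3 + 3
= 14

14


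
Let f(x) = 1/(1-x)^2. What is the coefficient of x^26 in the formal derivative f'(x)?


Differentiate: d/dx [ 1/(1-x)^r ] = r / (1-x)^(r+1).
Here r = 2, so f'(x) = 2 / (1-x)^3.
The expansion of 1/(1-x)^(r+1) has coefficient of x^n equal to C(n+r, r).
So the coefficient of x^26 in f'(x) is
2 * C(28, 2) = 2 * 378 = 756

756


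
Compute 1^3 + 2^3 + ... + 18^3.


This power sum has a closed form given by Faulhaber's formula
sum_{k=1}^{m} k^p = (1 / (p + 1)) * sum_{j=0}^{p} C(p + 1, j) B_j m^(p + 1 - j),
but for small m direct computation is fastest:
1 + 8 + 27 + 64 + 125 + 216 + 343 + 512 + 729 + 1000 + 1331 + 1728 + 2197 + 2744 + 3375 + 4096 + 4913 + 5832 = 29241.

29241


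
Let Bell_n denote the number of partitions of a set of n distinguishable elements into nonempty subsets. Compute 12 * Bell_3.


Bell_3 can be computed from the Bell triangle or from Dobinski's identity Bell_n = (1/e) * sum_{k>=0} k^n / k!.
Computing Bell_3 = 5.
Then 12 * 5 = 60.

60


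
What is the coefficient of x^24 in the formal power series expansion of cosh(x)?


The Maclaurin series is cosh(t) = sum_{m>=0} t^(2m) / (2m)!, so substituting t = x, only even powers of x are nonzero, with coefficient of x^(2m) equal to 1 / (2m)!.
For x^24 the coefficient is 1/24! = 1/620448401733239439360000 = 1/620448401733239439360000.

1/620448401733239439360000


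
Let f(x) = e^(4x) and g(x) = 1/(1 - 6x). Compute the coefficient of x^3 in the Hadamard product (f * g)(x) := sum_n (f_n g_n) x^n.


Expanding: f_k = 4^k/k! (from e^(4x)) and g_k = 6^k (from 1/(1 - 6x)). So the Hadamard coefficient (f * g)_k = 4^k 6^k / k! = (24)^k / k!.
For k = 3: 24^3/3! = 13824/6 = 2304.

2304


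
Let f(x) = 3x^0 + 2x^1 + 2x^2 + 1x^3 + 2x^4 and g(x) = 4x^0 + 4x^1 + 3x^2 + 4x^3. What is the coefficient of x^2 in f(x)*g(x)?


Cauchy product at x^2:
3*3 + 2*4 + 2*4
= 25

25


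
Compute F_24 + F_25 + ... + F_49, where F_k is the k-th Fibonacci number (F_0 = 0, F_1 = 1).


Use the identity sum_{k=0}^{N} F_k = F_{N+2} - 1 (which follows from F_{k+2} - F_{k+1} = F_k). Then
sum_{k=24}^{49} F_k = (F_{51} - 1) - (F_{25} - 1) = F_{51} - F_{25}.
Computing: F_{51} = 20365011074, F_{25} = 75025, so
Sum = 20365011074 - 75025 = 20364936049.

20364936049


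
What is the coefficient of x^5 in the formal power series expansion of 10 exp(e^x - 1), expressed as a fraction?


exp(e^x - 1) is the exponential generating function for the Bell numbers Bell_k: exp(e^x - 1) = sum_{k>=0} Bell_k x^k / k!.
So the coefficient of x^5 in 10 exp(e^x - 1) is 10 Bell_5 / 5!.
Computing: Bell_5 = 52 and 5! = 120, giving
10 * 52/120 = 13/3.

13/3


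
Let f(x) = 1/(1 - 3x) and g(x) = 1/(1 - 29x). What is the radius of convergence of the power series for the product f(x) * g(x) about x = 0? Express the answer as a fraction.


The radius of 1/(1 - 3x) is 1/3 (nearest singularity at x = 1/3), and the radius of 1/(1 - 29x) is 1/29.
The product f(x)*g(x) = 1/((1 - 3x)(1 - 29x)) has singularities at both 1/3 and 1/29, so its radius of convergence is the distance to the nearest one:
min(1/3, 1/29) = 1/29.

1/29


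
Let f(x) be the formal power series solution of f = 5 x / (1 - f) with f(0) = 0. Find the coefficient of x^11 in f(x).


Apply Lagrange inversion: f = 5 x * phi(f) with phi(t) = 1/(1 - t), so
[x^n] f = 5^n * (1/n) [t^(n-1)] phi(t)^n = 5^n * (1/n) [t^(n-1)] (1 - t)^(-n) = 5^n * (1/n) C(2n - 2, n - 1) = 5^n * C_{n-1}.
For n = 11: C_10 = C(20, 10) / 11 = 184756/11 = 16796.
With the 5^11 = 48828125 factor, the coefficient is 48828125 * 16796 = 820117187500.

820117187500
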